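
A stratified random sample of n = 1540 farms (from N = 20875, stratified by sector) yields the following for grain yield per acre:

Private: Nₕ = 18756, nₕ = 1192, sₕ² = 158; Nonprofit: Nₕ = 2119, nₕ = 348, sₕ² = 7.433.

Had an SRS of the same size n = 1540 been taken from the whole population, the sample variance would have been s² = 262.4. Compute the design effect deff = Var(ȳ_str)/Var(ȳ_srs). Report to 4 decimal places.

0.6361

Var(ȳ_str) = Σ Wₕ²(1−fₕ)sₕ²/nₕ with Wₕ = Nₕ/20875:
  Private: (18756/20875)²·(1−1192/18756)·158/1192 = 0.10020549
  Nonprofit: (2119/20875)²·(1−348/2119)·7.433/348 = 1.8394223 × 10^-4
  → Var(ȳ_str) = 0.10038943.
Var(ȳ_srs) = (1 − 1540/20875)·262.4/1540 = 0.15781955.
deff = 0.10038943 / 0.15781955 = 0.6361.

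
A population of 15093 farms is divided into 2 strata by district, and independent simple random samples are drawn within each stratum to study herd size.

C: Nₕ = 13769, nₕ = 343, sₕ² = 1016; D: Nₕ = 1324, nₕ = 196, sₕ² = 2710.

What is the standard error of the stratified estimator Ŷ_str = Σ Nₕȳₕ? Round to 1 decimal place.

23837.6

Var(Ŷ_str) = Σₕ Nₕ²(1 − fₕ)sₕ²/nₕ.
C: 13769²·(1 − 343/13769)·1016/343 = 5.4758133 × 10^8.
D: 1324²·(1 − 196/1324)·2710/196 = 2.0649536 × 10^7.
Sum = 5.6823087 × 10^8.
SE = √(5.6823087 × 10^8) = 23837.6.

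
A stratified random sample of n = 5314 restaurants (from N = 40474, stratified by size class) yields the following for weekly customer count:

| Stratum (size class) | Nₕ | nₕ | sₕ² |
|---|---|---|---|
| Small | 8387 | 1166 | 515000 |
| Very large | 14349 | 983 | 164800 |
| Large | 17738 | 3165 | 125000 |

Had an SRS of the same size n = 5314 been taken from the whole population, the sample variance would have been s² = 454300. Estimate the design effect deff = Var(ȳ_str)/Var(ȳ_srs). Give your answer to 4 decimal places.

0.5681

Var(ȳ_str) = Σ Wₕ²(1−fₕ)sₕ²/nₕ with Wₕ = Nₕ/40474:
  Small: (8387/40474)²·(1−1166/8387)·515000/1166 = 16.329031
  Very large: (14349/40474)²·(1−983/14349)·164800/983 = 19.627931
  Large: (17738/40474)²·(1−3165/17738)·125000/3165 = 6.2321466
  → Var(ȳ_str) = 42.189109.
Var(ȳ_srs) = (1 − 5314/40474)·454300/5314 = 74.266666.
deff = 42.189109 / 74.266666 = 0.5681.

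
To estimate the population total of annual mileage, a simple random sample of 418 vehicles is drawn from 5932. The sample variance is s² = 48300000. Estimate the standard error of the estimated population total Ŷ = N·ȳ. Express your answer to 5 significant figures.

Var(Ŷ) = N²·Var(ȳ) = N²·(1 − n/N)·s²/n.
f = 418/5932 = 0.07046527; Var(ȳ) = 0.92953473·48300000/418 = 107407.96.
Var(Ŷ) = 5932² · 107407.96 = 3.7795383 × 10^12.
SE(Ŷ) = √(3.7795383 × 10^12) = 1.9441 × 10^6.

1.9441 × 10^6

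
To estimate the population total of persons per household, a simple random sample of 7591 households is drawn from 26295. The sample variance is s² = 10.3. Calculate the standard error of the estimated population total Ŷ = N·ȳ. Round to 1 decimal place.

816.9

Var(Ŷ) = N²·Var(ȳ) = N²·(1 − n/N)·s²/n.
f = 7591/26295 = 0.28868606; Var(ȳ) = 0.71131394·10.3/7591 = 9.6516053 × 10^-4.
Var(Ŷ) = 26295² · (9.6516053 × 10^-4) = 667338.07.
SE(Ŷ) = √(667338.07) = 816.9.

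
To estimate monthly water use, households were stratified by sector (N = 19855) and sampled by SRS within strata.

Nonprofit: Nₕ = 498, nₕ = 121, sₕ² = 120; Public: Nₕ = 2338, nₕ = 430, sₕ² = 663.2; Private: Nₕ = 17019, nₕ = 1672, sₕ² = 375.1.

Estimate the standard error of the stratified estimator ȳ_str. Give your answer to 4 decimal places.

0.4081

Var(ȳ_str) = Σₕ Wₕ²(1 − fₕ)sₕ²/nₕ with Wₕ = Nₕ/N, N = 19855.
Nonprofit: Wₕ = 0.02508184; term = 0.02508184²·(1 − 0.24297189)·120/121 = 4.7230961 × 10^-4.
Public: Wₕ = 0.11775371; term = 0.11775371²·(1 − 0.18391788)·663.2/430 = 0.017452561.
Private: Wₕ = 0.85716444; term = 0.85716444²·(1 − 0.09824314)·375.1/1672 = 0.14863755.
Sum = 0.16656242.
SE = √(0.16656242) = 0.4081.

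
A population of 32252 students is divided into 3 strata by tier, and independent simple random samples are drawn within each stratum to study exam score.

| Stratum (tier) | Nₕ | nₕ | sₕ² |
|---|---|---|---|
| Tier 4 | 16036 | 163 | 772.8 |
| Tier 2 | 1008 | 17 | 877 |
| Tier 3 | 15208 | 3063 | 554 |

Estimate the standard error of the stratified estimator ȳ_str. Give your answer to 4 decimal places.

Var(ȳ_str) = Σₕ Wₕ²(1 − fₕ)sₕ²/nₕ with Wₕ = Nₕ/N, N = 32252.
Tier 4: Wₕ = 0.49720948; term = 0.49720948²·(1 − 0.01016463)·772.8/163 = 1.160169.
Tier 2: Wₕ = 0.03125388; term = 0.03125388²·(1 − 0.01686508)·877/17 = 0.049541774.
Tier 3: Wₕ = 0.47153665; term = 0.47153665²·(1 − 0.20140715)·554/3063 = 0.032115825.
Sum = 1.2418266.
SE = √(1.2418266) = 1.1144.

1.1144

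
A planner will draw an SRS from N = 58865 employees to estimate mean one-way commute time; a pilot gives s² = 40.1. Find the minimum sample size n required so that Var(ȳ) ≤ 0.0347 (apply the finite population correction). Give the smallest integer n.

Without fpc, n₀ = s²/D = 40.1/0.0347 = 1155.6196.
With fpc, (1 − n/N)·s²/n ≤ D requires n ≥ n₀/(1 + n₀/N) = 1155.6196/(1 + 1155.6196/58865) = 1133.3696.
Rounding up, n = 1134.

1134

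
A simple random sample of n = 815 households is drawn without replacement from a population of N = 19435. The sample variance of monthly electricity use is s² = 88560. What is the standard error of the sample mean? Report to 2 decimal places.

10.20

Under SRS without replacement, Var(ȳ) = (1 − f)·s²/n with f = n/N = 815/19435 = 0.04193465.
Var(ȳ) = (1 − 0.04193465)·88560/815 = 0.95806535·108.66258 = 104.10585.
SE(ȳ) = √(104.10585) = 10.20.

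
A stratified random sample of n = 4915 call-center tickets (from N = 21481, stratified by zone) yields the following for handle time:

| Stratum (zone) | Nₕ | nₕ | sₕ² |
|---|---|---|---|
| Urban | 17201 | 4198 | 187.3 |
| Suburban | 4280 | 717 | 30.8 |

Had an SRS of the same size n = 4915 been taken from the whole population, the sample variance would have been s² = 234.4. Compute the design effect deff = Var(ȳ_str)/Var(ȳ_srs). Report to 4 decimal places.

0.6266

Var(ȳ_str) = Σ Wₕ²(1−fₕ)sₕ²/nₕ with Wₕ = Nₕ/21481:
  Urban: (17201/21481)²·(1−4198/17201)·187.3/4198 = 0.021626369
  Suburban: (4280/21481)²·(1−717/4280)·30.8/717 = 0.0014196529
  → Var(ȳ_str) = 0.023046022.
Var(ȳ_srs) = (1 − 4915/21481)·234.4/4915 = 0.036778774.
deff = 0.023046022 / 0.036778774 = 0.6266.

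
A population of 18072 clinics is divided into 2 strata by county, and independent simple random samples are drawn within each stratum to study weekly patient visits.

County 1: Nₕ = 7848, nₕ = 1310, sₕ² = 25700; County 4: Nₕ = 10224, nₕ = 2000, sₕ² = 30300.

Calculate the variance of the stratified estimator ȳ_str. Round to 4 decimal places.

6.9825

Var(ȳ_str) = Σₕ Wₕ²(1 − fₕ)sₕ²/nₕ with Wₕ = Nₕ/N, N = 18072.
County 1: Wₕ = 0.43426295; term = 0.43426295²·(1 − 0.16692151)·25700/1310 = 3.0821467.
County 4: Wₕ = 0.56573705; term = 0.56573705²·(1 − 0.19561815)·30300/2000 = 3.900355.
Sum = 6.9825017.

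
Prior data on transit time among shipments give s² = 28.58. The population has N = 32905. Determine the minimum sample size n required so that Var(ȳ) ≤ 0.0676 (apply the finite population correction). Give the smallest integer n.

418

Without fpc, n₀ = s²/D = 28.58/0.0676 = 422.7811.
With fpc, (1 − n/N)·s²/n ≤ D requires n ≥ n₀/(1 + n₀/N) = 422.7811/(1 + 422.7811/32905) = 417.4179.
Rounding up, n = 418.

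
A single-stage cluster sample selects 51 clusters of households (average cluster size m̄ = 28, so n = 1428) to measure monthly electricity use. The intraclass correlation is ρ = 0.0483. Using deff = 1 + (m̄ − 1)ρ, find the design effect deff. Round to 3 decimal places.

deff = 1 + (28 − 1)·0.0483 = 1 + 1.3041 = 2.3041.

2.304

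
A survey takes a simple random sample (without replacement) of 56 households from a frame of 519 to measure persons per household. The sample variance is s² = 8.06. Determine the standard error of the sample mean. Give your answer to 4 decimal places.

Under SRS without replacement, Var(ȳ) = (1 − f)·s²/n with f = n/N = 56/519 = 0.10789981.
Var(ȳ) = (1 − 0.10789981)·8.06/56 = 0.89210019·0.14392857 = 0.12839871.
SE(ȳ) = √(0.12839871) = 0.3583.

0.3583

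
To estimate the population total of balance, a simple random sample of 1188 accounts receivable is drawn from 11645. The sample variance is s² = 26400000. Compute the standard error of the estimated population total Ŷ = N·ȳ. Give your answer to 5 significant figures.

1.6450 × 10^6

Var(Ŷ) = N²·Var(ȳ) = N²·(1 − n/N)·s²/n.
f = 1188/11645 = 0.10201803; Var(ȳ) = 0.89798197·26400000/1188 = 19955.155.
Var(Ŷ) = 11645² · 19955.155 = 2.7060392 × 10^12.
SE(Ŷ) = √(2.7060392 × 10^12) = 1.6450 × 10^6.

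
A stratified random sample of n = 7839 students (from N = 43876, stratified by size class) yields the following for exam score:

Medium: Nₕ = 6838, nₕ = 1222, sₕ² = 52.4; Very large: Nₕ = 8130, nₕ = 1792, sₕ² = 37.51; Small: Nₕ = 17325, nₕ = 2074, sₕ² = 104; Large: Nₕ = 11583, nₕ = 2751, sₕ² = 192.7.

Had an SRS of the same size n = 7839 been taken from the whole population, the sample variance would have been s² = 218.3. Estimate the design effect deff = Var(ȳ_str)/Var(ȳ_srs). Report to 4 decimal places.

0.5255

Var(ȳ_str) = Σ Wₕ²(1−fₕ)sₕ²/nₕ with Wₕ = Nₕ/43876:
  Medium: (6838/43876)²·(1−1222/6838)·52.4/1222 = 8.5538616 × 10^-4
  Very large: (8130/43876)²·(1−1792/8130)·37.51/1792 = 5.6027054 × 10^-4
  Small: (17325/43876)²·(1−2074/17325)·104/2074 = 0.0068824346
  Large: (11583/43876)²·(1−2751/11583)·192.7/2751 = 0.0037223498
  → Var(ȳ_str) = 0.012020441.
Var(ȳ_srs) = (1 − 7839/43876)·218.3/7839 = 0.022872555.
deff = 0.012020441 / 0.022872555 = 0.5255.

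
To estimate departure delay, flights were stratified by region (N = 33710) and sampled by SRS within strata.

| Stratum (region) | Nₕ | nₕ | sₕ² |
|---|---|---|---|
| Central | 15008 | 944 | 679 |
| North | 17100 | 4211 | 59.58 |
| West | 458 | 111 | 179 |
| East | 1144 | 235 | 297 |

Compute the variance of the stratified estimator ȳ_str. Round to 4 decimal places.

Var(ȳ_str) = Σₕ Wₕ²(1 − fₕ)sₕ²/nₕ with Wₕ = Nₕ/N, N = 33710.
Central: Wₕ = 0.44520914; term = 0.44520914²·(1 − 0.06289979)·679/944 = 0.13360169.
North: Wₕ = 0.50726787; term = 0.50726787²·(1 − 0.24625731)·59.58/4211 = 0.0027441831.
West: Wₕ = 0.01358647; term = 0.01358647²·(1 − 0.24235808)·179/111 = 2.2553165 × 10^-4.
East: Wₕ = 0.03393652; term = 0.03393652²·(1 − 0.20541958)·297/235 = 0.0011565409.
Sum = 0.13772795.

0.1377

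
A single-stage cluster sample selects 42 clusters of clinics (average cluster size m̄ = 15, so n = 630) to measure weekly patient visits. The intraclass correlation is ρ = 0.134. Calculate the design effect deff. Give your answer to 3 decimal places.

2.876

deff = 1 + (15 − 1)·0.134 = 1 + 1.876 = 2.876.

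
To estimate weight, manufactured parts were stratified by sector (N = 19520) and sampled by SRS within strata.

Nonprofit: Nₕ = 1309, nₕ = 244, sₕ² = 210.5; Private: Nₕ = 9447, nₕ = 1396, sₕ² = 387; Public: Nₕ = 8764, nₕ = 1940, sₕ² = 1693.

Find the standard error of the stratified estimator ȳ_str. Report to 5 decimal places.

Var(ȳ_str) = Σₕ Wₕ²(1 − fₕ)sₕ²/nₕ with Wₕ = Nₕ/N, N = 19520.
Nonprofit: Wₕ = 0.06705943; term = 0.06705943²·(1 − 0.18640183)·210.5/244 = 0.003156399.
Private: Wₕ = 0.48396516; term = 0.48396516²·(1 − 0.14777178)·387/1396 = 0.055336242.
Public: Wₕ = 0.44897541; term = 0.44897541²·(1 − 0.22136011)·1693/1940 = 0.13697364.
Sum = 0.19546628.
SE = √(0.19546628) = 0.44212.

0.44212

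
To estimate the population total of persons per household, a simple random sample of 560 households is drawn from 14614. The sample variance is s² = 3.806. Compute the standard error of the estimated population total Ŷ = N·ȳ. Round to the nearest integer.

Var(Ŷ) = N²·Var(ȳ) = N²·(1 − n/N)·s²/n.
f = 560/14614 = 0.03831942; Var(ȳ) = 0.96168058·3.806/560 = 0.0065359934.
Var(Ŷ) = 14614² · 0.0065359934 = 1.3958855 × 10^6.
SE(Ŷ) = √(1.3958855 × 10^6) = 1181.

1181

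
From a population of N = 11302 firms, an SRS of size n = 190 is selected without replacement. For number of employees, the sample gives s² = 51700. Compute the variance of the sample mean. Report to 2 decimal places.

Under SRS without replacement, Var(ȳ) = (1 − f)·s²/n with f = n/N = 190/11302 = 0.01681118.
Var(ȳ) = (1 − 0.01681118)·51700/190 = 0.98318882·272.10526 = 267.53085.

267.53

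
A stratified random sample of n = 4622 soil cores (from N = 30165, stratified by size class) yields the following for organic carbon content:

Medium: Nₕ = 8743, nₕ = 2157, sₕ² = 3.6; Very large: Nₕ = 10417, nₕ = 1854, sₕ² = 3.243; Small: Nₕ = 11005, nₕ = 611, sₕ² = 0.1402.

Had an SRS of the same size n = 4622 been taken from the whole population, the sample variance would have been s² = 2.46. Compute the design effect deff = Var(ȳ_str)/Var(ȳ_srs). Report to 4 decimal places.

0.6788

Var(ȳ_str) = Σ Wₕ²(1−fₕ)sₕ²/nₕ with Wₕ = Nₕ/30165:
  Medium: (8743/30165)²·(1−2157/8743)·3.6/2157 = 1.0561556 × 10^-4
  Very large: (10417/30165)²·(1−1854/10417)·3.243/1854 = 1.7147435 × 10^-4
  Small: (11005/30165)²·(1−611/11005)·0.1402/611 = 2.8845157 × 10^-5
  → Var(ȳ_str) = 3.0593507 × 10^-4.
Var(ȳ_srs) = (1 − 4622/30165)·2.46/4622 = 4.5068566 × 10^-4.
deff = (3.0593507 × 10^-4) / (4.5068566 × 10^-4) = 0.6788.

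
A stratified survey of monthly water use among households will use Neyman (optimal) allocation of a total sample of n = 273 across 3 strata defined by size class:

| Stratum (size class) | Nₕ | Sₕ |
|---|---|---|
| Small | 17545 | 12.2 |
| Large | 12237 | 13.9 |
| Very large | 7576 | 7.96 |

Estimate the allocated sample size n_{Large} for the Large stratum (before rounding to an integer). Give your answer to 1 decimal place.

104.5

Neyman allocation: nₕ = n·NₕSₕ / Σⱼ NⱼSⱼ.
Σ NⱼSⱼ = 17545·12.2 + 12237·13.9 + 7576·7.96 = 444448.26.
n_{Large} = 273·12237·13.9 / 444448.26 = 104.5.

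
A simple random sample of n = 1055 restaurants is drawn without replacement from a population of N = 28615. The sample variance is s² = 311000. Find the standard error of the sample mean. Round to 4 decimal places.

16.8499

Under SRS without replacement, Var(ȳ) = (1 − f)·s²/n with f = n/N = 1055/28615 = 0.03686878.
Var(ȳ) = (1 − 0.03686878)·311000/1055 = 0.96313122·294.78673 = 283.9183.
SE(ȳ) = √(283.9183) = 16.8499.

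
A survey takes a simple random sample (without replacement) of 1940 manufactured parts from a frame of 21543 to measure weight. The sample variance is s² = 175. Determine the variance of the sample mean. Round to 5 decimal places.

0.08208

Under SRS without replacement, Var(ȳ) = (1 − f)·s²/n with f = n/N = 1940/21543 = 0.09005245.
Var(ȳ) = (1 − 0.09005245)·175/1940 = 0.90994755·0.090206186 = 0.082082897.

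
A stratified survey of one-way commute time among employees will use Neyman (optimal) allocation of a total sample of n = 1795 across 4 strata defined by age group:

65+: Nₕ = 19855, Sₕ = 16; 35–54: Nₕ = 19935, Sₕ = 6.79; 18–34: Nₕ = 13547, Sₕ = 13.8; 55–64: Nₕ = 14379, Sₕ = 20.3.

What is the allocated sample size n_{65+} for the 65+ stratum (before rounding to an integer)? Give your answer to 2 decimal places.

Neyman allocation: nₕ = n·NₕSₕ / Σⱼ NⱼSⱼ.
Σ NⱼSⱼ = 19855·16 + 19935·6.79 + 13547·13.8 + 14379·20.3 = 931880.95.
n_{65+} = 1795·19855·16 / 931880.95 = 611.92.

611.92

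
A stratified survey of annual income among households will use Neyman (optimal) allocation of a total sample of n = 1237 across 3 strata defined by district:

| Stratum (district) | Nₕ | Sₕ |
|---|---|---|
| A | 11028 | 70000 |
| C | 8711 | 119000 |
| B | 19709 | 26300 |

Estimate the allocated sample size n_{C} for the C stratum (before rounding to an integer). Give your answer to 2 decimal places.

Neyman allocation: nₕ = n·NₕSₕ / Σⱼ NⱼSⱼ.
Σ NⱼSⱼ = 11028·70000 + 8711·119000 + 19709·26300 = 2.3269157 × 10^9.
n_{C} = 1237·8711·119000 / (2.3269157 × 10^9) = 551.07.

551.07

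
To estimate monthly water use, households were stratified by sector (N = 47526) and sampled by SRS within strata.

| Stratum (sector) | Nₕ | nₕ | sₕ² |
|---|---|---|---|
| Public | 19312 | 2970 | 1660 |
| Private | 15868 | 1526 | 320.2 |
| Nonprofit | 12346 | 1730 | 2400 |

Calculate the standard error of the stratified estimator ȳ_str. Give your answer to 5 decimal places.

Var(ȳ_str) = Σₕ Wₕ²(1 − fₕ)sₕ²/nₕ with Wₕ = Nₕ/N, N = 47526.
Public: Wₕ = 0.40634600; term = 0.40634600²·(1 − 0.15379039)·1660/2970 = 0.078094702.
Private: Wₕ = 0.33388040; term = 0.33388040²·(1 − 0.09616839)·320.2/1526 = 0.021141518.
Nonprofit: Wₕ = 0.25977360; term = 0.25977360²·(1 − 0.14012636)·2400/1730 = 0.080498872.
Sum = 0.17973509.
SE = √(0.17973509) = 0.42395.

0.42395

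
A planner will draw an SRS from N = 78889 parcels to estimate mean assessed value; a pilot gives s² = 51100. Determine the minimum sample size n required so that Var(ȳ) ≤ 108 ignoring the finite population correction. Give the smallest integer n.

Without fpc, n₀ = s²/D = 51100/108 = 473.1481.
Rounding up, n = 474.

474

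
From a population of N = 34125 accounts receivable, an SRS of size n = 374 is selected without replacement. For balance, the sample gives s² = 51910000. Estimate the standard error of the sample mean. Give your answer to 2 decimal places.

Under SRS without replacement, Var(ȳ) = (1 − f)·s²/n with f = n/N = 374/34125 = 0.01095971.
Var(ȳ) = (1 − 0.01095971)·51910000/374 = 0.98904029·138796.79 = 137275.62.
SE(ȳ) = √(137275.62) = 370.51.

370.51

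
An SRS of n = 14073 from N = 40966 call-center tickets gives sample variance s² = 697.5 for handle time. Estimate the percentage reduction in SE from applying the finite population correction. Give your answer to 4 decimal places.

f = n/N = 14073/40966 = 0.34352878.
SE_no-fpc = √(s²/n) = 0.22262748; SE_fpc = √((1−f)s²/n) = 0.18037926.
Ratio = √(1−f) = 0.81022912. Reduction = 100·(1 − 0.81022912) = 18.9771%.

18.9771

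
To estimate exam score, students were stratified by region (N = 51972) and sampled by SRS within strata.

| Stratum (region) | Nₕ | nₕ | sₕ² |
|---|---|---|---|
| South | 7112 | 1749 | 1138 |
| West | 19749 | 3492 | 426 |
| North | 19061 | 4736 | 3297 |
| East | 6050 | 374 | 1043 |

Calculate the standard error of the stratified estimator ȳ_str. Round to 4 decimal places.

Var(ȳ_str) = Σₕ Wₕ²(1 − fₕ)sₕ²/nₕ with Wₕ = Nₕ/N, N = 51972.
South: Wₕ = 0.13684292; term = 0.13684292²·(1 − 0.24592238)·1138/1749 = 0.009187834.
West: Wₕ = 0.37999307; term = 0.37999307²·(1 − 0.17681908)·426/3492 = 0.014500468.
North: Wₕ = 0.36675518; term = 0.36675518²·(1 − 0.24846545)·3297/4736 = 0.070373428.
East: Wₕ = 0.11640884; term = 0.11640884²·(1 − 0.06181818)·1043/374 = 0.03545452.
Sum = 0.12951625.
SE = √(0.12951625) = 0.3599.

0.3599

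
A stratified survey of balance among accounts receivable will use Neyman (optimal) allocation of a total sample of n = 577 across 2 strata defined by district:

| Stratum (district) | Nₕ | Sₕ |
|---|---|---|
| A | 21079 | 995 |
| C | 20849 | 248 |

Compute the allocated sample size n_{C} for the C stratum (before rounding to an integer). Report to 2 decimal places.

Neyman allocation: nₕ = n·NₕSₕ / Σⱼ NⱼSⱼ.
Σ NⱼSⱼ = 21079·995 + 20849·248 = 2.6144157 × 10^7.
n_{C} = 577·20849·248 / (2.6144157 × 10^7) = 114.11.

114.11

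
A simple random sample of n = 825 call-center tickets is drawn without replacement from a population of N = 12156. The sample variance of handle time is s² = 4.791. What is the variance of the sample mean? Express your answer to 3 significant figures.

0.00541

Under SRS without replacement, Var(ȳ) = (1 − f)·s²/n with f = n/N = 825/12156 = 0.06786772.
Var(ȳ) = (1 − 0.06786772)·4.791/825 = 0.93213228·0.0058072727 = 0.0054131464.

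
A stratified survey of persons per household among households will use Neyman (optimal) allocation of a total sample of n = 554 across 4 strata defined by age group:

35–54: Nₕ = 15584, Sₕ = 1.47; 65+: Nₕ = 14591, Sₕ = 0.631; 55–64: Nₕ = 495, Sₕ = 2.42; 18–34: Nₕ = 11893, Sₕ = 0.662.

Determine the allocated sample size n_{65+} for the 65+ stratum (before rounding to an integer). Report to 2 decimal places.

123.84

Neyman allocation: nₕ = n·NₕSₕ / Σⱼ NⱼSⱼ.
Σ NⱼSⱼ = 15584·1.47 + 14591·0.631 + 495·2.42 + 11893·0.662 = 41186.467.
n_{65+} = 554·14591·0.631 / 41186.467 = 123.84.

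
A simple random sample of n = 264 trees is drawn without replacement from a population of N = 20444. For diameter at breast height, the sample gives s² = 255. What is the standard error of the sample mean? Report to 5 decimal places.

Under SRS without replacement, Var(ȳ) = (1 − f)·s²/n with f = n/N = 264/20444 = 0.01291332.
Var(ȳ) = (1 − 0.01291332)·255/264 = 0.98708668·0.96590909 = 0.95343599.
SE(ȳ) = √(0.95343599) = 0.97644.

0.97644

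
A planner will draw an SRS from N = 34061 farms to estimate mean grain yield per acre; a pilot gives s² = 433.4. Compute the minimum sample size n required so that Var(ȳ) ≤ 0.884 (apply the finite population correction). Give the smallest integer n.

Without fpc, n₀ = s²/D = 433.4/0.884 = 490.2715.
With fpc, (1 − n/N)·s²/n ≤ D requires n ≥ n₀/(1 + n₀/N) = 490.2715/(1 + 490.2715/34061) = 483.3147.
Rounding up, n = 484.

484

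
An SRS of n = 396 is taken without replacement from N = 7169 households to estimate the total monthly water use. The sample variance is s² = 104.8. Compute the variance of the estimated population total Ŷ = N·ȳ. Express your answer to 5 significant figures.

Var(Ŷ) = N²·Var(ȳ) = N²·(1 − n/N)·s²/n.
f = 396/7169 = 0.05523783; Var(ȳ) = 0.94476217·104.8/396 = 0.25002797.
Var(Ŷ) = 7169² · 0.25002797 = 1.2850078 × 10^7.

1.2850 × 10^7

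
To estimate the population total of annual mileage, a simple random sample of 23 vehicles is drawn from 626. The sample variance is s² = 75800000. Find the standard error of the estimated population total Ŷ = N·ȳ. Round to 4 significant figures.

1.115 × 10^6

Var(Ŷ) = N²·Var(ȳ) = N²·(1 − n/N)·s²/n.
f = 23/626 = 0.03674121; Var(ȳ) = 0.96325879·75800000/23 = 3.1745659 × 10^6.
Var(Ŷ) = 626² · (3.1745659 × 10^6) = 1.2440362 × 10^12.
SE(Ŷ) = √(1.2440362 × 10^12) = 1.115 × 10^6.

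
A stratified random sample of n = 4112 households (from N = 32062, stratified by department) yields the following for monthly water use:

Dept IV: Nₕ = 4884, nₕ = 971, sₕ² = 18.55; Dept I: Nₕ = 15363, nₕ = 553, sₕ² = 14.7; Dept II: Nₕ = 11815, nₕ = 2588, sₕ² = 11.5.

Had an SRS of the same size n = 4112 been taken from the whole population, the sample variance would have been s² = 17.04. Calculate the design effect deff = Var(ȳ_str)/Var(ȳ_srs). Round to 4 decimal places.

Var(ȳ_str) = Σ Wₕ²(1−fₕ)sₕ²/nₕ with Wₕ = Nₕ/32062:
  Dept IV: (4884/32062)²·(1−971/4884)·18.55/971 = 3.5516402 × 10^-4
  Dept I: (15363/32062)²·(1−553/15363)·14.7/553 = 0.0058835856
  Dept II: (11815/32062)²·(1−2588/11815)·11.5/2588 = 4.7124483 × 10^-4
  → Var(ȳ_str) = 0.0067099945.
Var(ȳ_srs) = (1 − 4112/32062)·17.04/4112 = 0.0036124986.
deff = 0.0067099945 / 0.0036124986 = 1.8574.

1.8574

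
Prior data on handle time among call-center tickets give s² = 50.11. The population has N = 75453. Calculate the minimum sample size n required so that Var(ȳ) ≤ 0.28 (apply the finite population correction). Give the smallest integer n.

179

Without fpc, n₀ = s²/D = 50.11/0.28 = 178.9643.
With fpc, (1 − n/N)·s²/n ≤ D requires n ≥ n₀/(1 + n₀/N) = 178.9643/(1 + 178.9643/75453) = 178.5408.
Rounding up, n = 179.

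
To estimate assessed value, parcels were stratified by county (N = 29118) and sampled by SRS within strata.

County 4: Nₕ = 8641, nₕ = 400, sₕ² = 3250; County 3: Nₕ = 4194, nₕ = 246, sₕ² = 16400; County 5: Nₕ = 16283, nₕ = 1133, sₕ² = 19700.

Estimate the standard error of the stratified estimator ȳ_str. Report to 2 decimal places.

Var(ȳ_str) = Σₕ Wₕ²(1 − fₕ)sₕ²/nₕ with Wₕ = Nₕ/N, N = 29118.
County 4: Wₕ = 0.29675802; term = 0.29675802²·(1 − 0.04629094)·3250/400 = 0.68240815.
County 3: Wₕ = 0.14403462; term = 0.14403462²·(1 − 0.05865522)·16400/246 = 1.3019408.
County 5: Wₕ = 0.55920736; term = 0.55920736²·(1 − 0.06958177)·19700/1133 = 5.0589489.
Sum = 7.0432979.
SE = √(7.0432979) = 2.65.

2.65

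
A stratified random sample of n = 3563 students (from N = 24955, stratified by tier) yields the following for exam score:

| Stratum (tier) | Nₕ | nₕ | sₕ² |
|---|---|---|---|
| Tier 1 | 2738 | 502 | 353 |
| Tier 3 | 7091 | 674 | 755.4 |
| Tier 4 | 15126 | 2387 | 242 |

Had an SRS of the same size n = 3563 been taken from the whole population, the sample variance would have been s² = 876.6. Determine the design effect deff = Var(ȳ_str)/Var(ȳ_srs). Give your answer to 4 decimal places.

0.5698

Var(ȳ_str) = Σ Wₕ²(1−fₕ)sₕ²/nₕ with Wₕ = Nₕ/24955:
  Tier 1: (2738/24955)²·(1−502/2738)·353/502 = 0.0069129129
  Tier 3: (7091/24955)²·(1−674/7091)·755.4/674 = 0.081891997
  Tier 4: (15126/24955)²·(1−2387/15126)·242/2387 = 0.031369474
  → Var(ȳ_str) = 0.12017438.
Var(ȳ_srs) = (1 − 3563/24955)·876.6/3563 = 0.2109014.
deff = 0.12017438 / 0.2109014 = 0.5698.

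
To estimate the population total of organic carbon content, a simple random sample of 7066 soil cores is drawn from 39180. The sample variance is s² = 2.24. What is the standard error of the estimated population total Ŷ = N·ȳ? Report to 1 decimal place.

631.6

Var(Ŷ) = N²·Var(ȳ) = N²·(1 − n/N)·s²/n.
f = 7066/39180 = 0.18034712; Var(ȳ) = 0.81965288·2.24/7066 = 2.5983901 × 10^-4.
Var(Ŷ) = 39180² · (2.5983901 × 10^-4) = 398871.69.
SE(Ŷ) = √(398871.69) = 631.6.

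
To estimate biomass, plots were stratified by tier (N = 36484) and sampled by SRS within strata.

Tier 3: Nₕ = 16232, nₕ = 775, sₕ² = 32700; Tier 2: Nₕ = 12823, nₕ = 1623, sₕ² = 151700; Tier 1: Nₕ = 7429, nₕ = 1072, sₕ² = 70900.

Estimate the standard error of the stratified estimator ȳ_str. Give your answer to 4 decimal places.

4.5149

Var(ȳ_str) = Σₕ Wₕ²(1 − fₕ)sₕ²/nₕ with Wₕ = Nₕ/N, N = 36484.
Tier 3: Wₕ = 0.44490736; term = 0.44490736²·(1 − 0.04774519)·32700/775 = 7.9531358.
Tier 2: Wₕ = 0.35146914; term = 0.35146914²·(1 − 0.12656945)·151700/1623 = 10.084859.
Tier 1: Wₕ = 0.20362351; term = 0.20362351²·(1 − 0.14429937)·70900/1072 = 2.3465463.
Sum = 20.384541.
SE = √(20.384541) = 4.5149.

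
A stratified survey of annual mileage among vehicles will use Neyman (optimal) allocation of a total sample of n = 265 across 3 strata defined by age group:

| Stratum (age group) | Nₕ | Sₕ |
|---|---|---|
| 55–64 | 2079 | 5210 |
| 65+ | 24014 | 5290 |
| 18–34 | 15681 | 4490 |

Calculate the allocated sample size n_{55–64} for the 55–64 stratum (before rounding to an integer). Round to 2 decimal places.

13.78

Neyman allocation: nₕ = n·NₕSₕ / Σⱼ NⱼSⱼ.
Σ NⱼSⱼ = 2079·5210 + 24014·5290 + 15681·4490 = 2.0827334 × 10^8.
n_{55–64} = 265·2079·5210 / (2.0827334 × 10^8) = 13.78.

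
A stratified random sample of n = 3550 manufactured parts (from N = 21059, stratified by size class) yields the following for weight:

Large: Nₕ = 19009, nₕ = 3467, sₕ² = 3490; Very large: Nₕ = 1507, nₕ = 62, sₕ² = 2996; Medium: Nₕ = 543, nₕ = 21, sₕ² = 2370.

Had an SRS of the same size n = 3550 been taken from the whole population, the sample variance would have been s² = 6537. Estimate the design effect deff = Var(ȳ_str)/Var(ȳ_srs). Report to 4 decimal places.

0.6401

Var(ȳ_str) = Σ Wₕ²(1−fₕ)sₕ²/nₕ with Wₕ = Nₕ/21059:
  Large: (19009/21059)²·(1−3467/19009)·3490/3467 = 0.67059803
  Very large: (1507/21059)²·(1−62/1507)·2996/62 = 0.23727705
  Medium: (543/21059)²·(1−21/543)·2370/21 = 0.072131322
  → Var(ȳ_str) = 0.9800064.
Var(ȳ_srs) = (1 − 3550/21059)·6537/3550 = 1.5309949.
deff = 0.9800064 / 1.5309949 = 0.6401.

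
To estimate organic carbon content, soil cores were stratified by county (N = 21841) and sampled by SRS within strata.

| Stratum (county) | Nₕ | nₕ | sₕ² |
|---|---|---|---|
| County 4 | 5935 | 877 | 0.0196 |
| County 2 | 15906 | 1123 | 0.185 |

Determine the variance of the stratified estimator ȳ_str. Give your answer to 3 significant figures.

Var(ȳ_str) = Σₕ Wₕ²(1 − fₕ)sₕ²/nₕ with Wₕ = Nₕ/N, N = 21841.
County 4: Wₕ = 0.27173664; term = 0.27173664²·(1 − 0.14776748)·0.0196/877 = 1.4064069 × 10^-6.
County 2: Wₕ = 0.72826336; term = 0.72826336²·(1 − 0.07060229)·0.185/1123 = 8.1202704 × 10^-5.
Sum = 8.2609111 × 10^-5.

8.26 × 10^-5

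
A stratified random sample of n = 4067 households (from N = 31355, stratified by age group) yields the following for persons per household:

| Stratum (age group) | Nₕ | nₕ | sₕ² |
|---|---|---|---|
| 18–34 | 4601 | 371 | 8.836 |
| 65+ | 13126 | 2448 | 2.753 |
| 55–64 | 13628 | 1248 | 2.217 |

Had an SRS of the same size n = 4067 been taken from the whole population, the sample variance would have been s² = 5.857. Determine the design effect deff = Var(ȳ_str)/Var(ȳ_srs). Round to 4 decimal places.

Var(ȳ_str) = Σ Wₕ²(1−fₕ)sₕ²/nₕ with Wₕ = Nₕ/31355:
  18–34: (4601/31355)²·(1−371/4601)·8.836/371 = 4.714773 × 10^-4
  65+: (13126/31355)²·(1−2448/13126)·2.753/2448 = 1.6032583 × 10^-4
  55–64: (13628/31355)²·(1−1248/13628)·2.217/1248 = 3.0485286 × 10^-4
  → Var(ȳ_str) = 9.3665599 × 10^-4.
Var(ȳ_srs) = (1 − 4067/31355)·5.857/4067 = 0.0012533315.
deff = (9.3665599 × 10^-4) / 0.0012533315 = 0.7473.

0.7473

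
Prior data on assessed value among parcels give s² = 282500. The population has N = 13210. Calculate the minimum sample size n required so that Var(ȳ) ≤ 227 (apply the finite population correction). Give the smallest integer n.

Without fpc, n₀ = s²/D = 282500/227 = 1244.4934.
With fpc, (1 − n/N)·s²/n ≤ D requires n ≥ n₀/(1 + n₀/N) = 1244.4934/(1 + 1244.4934/13210) = 1137.3458.
Rounding up, n = 1138.

1138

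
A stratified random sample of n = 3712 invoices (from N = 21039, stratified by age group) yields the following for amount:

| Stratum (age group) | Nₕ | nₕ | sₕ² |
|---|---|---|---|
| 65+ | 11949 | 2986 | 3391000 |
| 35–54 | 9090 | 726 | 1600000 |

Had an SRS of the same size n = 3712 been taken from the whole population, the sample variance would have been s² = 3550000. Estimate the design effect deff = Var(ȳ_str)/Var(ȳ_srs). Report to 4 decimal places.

Var(ȳ_str) = Σ Wₕ²(1−fₕ)sₕ²/nₕ with Wₕ = Nₕ/21039:
  65+: (11949/21039)²·(1−2986/11949)·3391000/2986 = 274.77218
  35–54: (9090/21039)²·(1−726/9090)·1600000/726 = 378.53939
  → Var(ȳ_str) = 653.31157.
Var(ȳ_srs) = (1 − 3712/21039)·3550000/3712 = 787.6235.
deff = 653.31157 / 787.6235 = 0.8295.

0.8295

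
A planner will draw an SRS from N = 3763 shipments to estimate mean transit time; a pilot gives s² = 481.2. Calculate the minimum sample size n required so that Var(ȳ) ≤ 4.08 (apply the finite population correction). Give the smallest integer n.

Without fpc, n₀ = s²/D = 481.2/4.08 = 117.9412.
With fpc, (1 − n/N)·s²/n ≤ D requires n ≥ n₀/(1 + n₀/N) = 117.9412/(1 + 117.9412/3763) = 114.3570.
Rounding up, n = 115.

115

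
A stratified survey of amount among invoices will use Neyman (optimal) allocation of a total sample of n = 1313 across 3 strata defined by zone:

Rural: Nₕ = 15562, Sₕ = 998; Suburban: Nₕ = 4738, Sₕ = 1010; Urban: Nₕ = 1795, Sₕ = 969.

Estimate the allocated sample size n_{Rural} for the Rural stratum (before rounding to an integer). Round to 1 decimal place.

924.6

Neyman allocation: nₕ = n·NₕSₕ / Σⱼ NⱼSⱼ.
Σ NⱼSⱼ = 15562·998 + 4738·1010 + 1795·969 = 2.2055611 × 10^7.
n_{Rural} = 1313·15562·998 / (2.2055611 × 10^7) = 924.6.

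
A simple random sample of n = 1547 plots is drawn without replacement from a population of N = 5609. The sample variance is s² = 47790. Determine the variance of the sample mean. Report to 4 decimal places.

22.3718

Under SRS without replacement, Var(ȳ) = (1 − f)·s²/n with f = n/N = 1547/5609 = 0.27580674.
Var(ȳ) = (1 − 0.27580674)·47790/1547 = 0.72419326·30.892049 = 22.371814.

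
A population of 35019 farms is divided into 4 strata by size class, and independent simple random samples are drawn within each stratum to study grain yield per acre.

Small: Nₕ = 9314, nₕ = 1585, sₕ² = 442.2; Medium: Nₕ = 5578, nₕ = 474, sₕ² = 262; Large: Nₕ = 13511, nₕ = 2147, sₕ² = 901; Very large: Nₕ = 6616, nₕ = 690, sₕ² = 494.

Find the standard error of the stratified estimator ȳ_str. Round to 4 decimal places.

0.3235

Var(ȳ_str) = Σₕ Wₕ²(1 − fₕ)sₕ²/nₕ with Wₕ = Nₕ/N, N = 35019.
Small: Wₕ = 0.26596990; term = 0.26596990²·(1 − 0.17017393)·442.2/1585 = 0.016377271.
Medium: Wₕ = 0.15928496; term = 0.15928496²·(1 − 0.08497669)·262/474 = 0.012832304.
Large: Wₕ = 0.38581913; term = 0.38581913²·(1 − 0.15890756)·901/2147 = 0.052541684.
Very large: Wₕ = 0.18892601; term = 0.18892601²·(1 − 0.10429262)·494/690 = 0.022889037.
Sum = 0.1046403.
SE = √(0.1046403) = 0.3235.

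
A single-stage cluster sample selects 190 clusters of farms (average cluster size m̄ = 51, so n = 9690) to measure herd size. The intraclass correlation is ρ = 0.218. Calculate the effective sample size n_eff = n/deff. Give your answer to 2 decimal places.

deff = 1 + (51 − 1)·0.218 = 1 + 10.9 = 11.9.
n_eff = 9690 / 11.9 = 814.29.

814.29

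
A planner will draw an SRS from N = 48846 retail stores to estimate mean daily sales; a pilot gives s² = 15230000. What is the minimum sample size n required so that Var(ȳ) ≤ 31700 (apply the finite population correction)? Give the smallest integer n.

476

Without fpc, n₀ = s²/D = 15230000/31700 = 480.4416.
With fpc, (1 − n/N)·s²/n ≤ D requires n ≥ n₀/(1 + n₀/N) = 480.4416/(1 + 480.4416/48846) = 475.7621.
Rounding up, n = 476.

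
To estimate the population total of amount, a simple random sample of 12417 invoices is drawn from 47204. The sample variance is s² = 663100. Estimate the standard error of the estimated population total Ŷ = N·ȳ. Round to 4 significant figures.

Var(Ŷ) = N²·Var(ȳ) = N²·(1 − n/N)·s²/n.
f = 12417/47204 = 0.26304974; Var(ȳ) = 0.73695026·663100/12417 = 39.355055.
Var(Ŷ) = 47204² · 39.355055 = 8.7691627 × 10^10.
SE(Ŷ) = √(8.7691627 × 10^10) = 296100.

296100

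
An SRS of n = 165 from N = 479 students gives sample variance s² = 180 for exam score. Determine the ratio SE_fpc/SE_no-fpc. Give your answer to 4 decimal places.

f = n/N = 165/479 = 0.34446764.
SE_no-fpc = √(s²/n) = 1.0444659; SE_fpc = √((1−f)s²/n) = 0.84565135.
Ratio = √(1−f) = 0.80964953.

0.8096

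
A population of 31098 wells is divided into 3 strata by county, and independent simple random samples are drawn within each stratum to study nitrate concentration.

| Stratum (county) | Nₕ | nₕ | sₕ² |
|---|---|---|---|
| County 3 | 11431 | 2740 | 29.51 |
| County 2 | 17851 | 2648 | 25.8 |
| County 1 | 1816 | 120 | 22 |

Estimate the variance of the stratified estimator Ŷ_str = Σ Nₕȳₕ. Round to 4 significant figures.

4.279 × 10^6

Var(Ŷ_str) = Σₕ Nₕ²(1 − fₕ)sₕ²/nₕ.
County 3: 11431²·(1 − 2740/11431)·29.51/2740 = 1.0699725 × 10^6.
County 2: 17851²·(1 − 2648/17851)·25.8/2648 = 2.6441956 × 10^6.
County 1: 1816²·(1 − 120/1816)·22/120 = 564654.93.
Sum = 4.278823 × 10^6.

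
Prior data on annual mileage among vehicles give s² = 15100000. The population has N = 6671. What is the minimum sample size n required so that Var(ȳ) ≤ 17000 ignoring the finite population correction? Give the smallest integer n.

889

Without fpc, n₀ = s²/D = 15100000/17000 = 888.2353.
Rounding up, n = 889.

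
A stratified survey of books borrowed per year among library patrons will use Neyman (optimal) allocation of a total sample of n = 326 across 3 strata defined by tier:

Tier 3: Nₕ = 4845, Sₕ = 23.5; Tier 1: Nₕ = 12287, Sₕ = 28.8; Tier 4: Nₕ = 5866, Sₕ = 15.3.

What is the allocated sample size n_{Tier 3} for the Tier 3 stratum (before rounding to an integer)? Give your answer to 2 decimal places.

Neyman allocation: nₕ = n·NₕSₕ / Σⱼ NⱼSⱼ.
Σ NⱼSⱼ = 4845·23.5 + 12287·28.8 + 5866·15.3 = 557472.9.
n_{Tier 3} = 326·4845·23.5 / 557472.9 = 66.58.

66.58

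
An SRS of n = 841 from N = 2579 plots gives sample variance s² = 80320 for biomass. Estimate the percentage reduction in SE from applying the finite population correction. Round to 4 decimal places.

f = n/N = 841/2579 = 0.32609539.
SE_no-fpc = √(s²/n) = 9.7726839; SE_fpc = √((1−f)s²/n) = 8.0225617.
Ratio = √(1−f) = 0.82091694. Reduction = 100·(1 − 0.82091694) = 17.9083%.

17.9083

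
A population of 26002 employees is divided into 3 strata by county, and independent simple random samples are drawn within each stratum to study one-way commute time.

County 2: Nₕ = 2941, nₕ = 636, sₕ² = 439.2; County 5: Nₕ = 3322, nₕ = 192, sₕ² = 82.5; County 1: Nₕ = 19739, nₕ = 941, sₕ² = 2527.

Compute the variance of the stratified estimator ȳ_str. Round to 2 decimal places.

1.49

Var(ȳ_str) = Σₕ Wₕ²(1 − fₕ)sₕ²/nₕ with Wₕ = Nₕ/N, N = 26002.
County 2: Wₕ = 0.11310668; term = 0.11310668²·(1 − 0.21625298)·439.2/636 = 0.0069240096.
County 5: Wₕ = 0.12775940; term = 0.12775940²·(1 − 0.05779651)·82.5/192 = 0.0066082.
County 1: Wₕ = 0.75913391; term = 0.75913391²·(1 − 0.04767212)·2527/941 = 1.4738012.
Sum = 1.4873334.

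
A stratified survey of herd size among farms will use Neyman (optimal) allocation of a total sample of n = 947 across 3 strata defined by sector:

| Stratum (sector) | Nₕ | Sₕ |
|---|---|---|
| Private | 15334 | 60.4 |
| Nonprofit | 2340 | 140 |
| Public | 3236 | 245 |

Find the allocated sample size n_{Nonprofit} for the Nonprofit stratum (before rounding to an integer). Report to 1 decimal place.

Neyman allocation: nₕ = n·NₕSₕ / Σⱼ NⱼSⱼ.
Σ NⱼSⱼ = 15334·60.4 + 2340·140 + 3236·245 = 2.0465936 × 10^6.
n_{Nonprofit} = 947·2340·140 / (2.0465936 × 10^6) = 151.6.

151.6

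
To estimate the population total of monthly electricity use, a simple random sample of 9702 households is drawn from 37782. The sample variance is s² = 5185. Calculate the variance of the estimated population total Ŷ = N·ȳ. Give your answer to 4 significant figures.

5.670 × 10^8

Var(Ŷ) = N²·Var(ȳ) = N²·(1 − n/N)·s²/n.
f = 9702/37782 = 0.25678895; Var(ȳ) = 0.74321105·5185/9702 = 0.39719123.
Var(Ŷ) = 37782² · 0.39719123 = 5.6698235 × 10^8.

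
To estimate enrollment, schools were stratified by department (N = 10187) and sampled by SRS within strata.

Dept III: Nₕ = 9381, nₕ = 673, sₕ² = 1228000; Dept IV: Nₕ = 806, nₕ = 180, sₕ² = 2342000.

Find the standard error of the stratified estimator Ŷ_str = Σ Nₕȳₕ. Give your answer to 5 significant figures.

394490

Var(Ŷ_str) = Σₕ Nₕ²(1 − fₕ)sₕ²/nₕ.
Dept III: 9381²·(1 − 673/9381)·1228000/673 = 1.4905648 × 10^11.
Dept IV: 806²·(1 − 180/806)·2342000/180 = 6.5648342 × 10^9.
Sum = 1.5562131 × 10^11.
SE = √(1.5562131 × 10^11) = 394490.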